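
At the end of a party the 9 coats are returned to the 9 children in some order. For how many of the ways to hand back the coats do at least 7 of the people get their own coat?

37

Sum C(9,i)·!(9-i) for i = 7..9:
  i=7: C(9,7)·!2 = 36·1 = 36
  i=8: C(9,8)·!1 = 9·0 = 0
  i=9: C(9,9)·!0 = 1·1 = 1
Total = 37.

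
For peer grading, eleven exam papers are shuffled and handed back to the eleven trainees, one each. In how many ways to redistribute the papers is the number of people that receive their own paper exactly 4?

611820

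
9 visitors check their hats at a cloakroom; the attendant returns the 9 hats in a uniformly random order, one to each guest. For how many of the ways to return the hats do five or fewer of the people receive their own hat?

Sum C(9,i)·!(9-i) for i = 0..5:
  i=0: C(9,0)·!9 = 1·133496 = 133496
  i=1: C(9,1)·!8 = 9·14833 = 133497
  i=2: C(9,2)·!7 = 36·1854 = 66744
  i=3: C(9,3)·!6 = 84·265 = 22260
  i=4: C(9,4)·!5 = 126·44 = 5544
  i=5: C(9,5)·!4 = 126·9 = 1134
Total = 362675.

362675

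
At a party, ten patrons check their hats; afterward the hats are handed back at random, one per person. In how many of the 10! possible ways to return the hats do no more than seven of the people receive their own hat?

3628754

Sum C(10,i)·!(10-i) for i = 0..7:
  i=0: C(10,0)·!10 = 1·1334961 = 1334961
  i=1: C(10,1)·!9 = 10·133496 = 1334960
  i=2: C(10,2)·!8 = 45·14833 = 667485
  i=3: C(10,3)·!7 = 120·1854 = 222480
  i=4: C(10,4)·!6 = 210·265 = 55650
  i=5: C(10,5)·!5 = 252·44 = 11088
  i=6: C(10,6)·!4 = 210·9 = 1890
  i=7: C(10,7)·!3 = 120·2 = 240
Total = 3628754.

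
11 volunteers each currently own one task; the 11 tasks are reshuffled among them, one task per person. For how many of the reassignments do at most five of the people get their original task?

Sum C(11,i)·!(11-i) for i = 0..5:
  i=0: C(11,0)·!11 = 1·14684570 = 14684570
  i=1: C(11,1)·!10 = 11·1334961 = 14684571
  i=2: C(11,2)·!9 = 55·133496 = 7342280
  i=3: C(11,3)·!8 = 165·14833 = 2447445
  i=4: C(11,4)·!7 = 330·1854 = 611820
  i=5: C(11,5)·!6 = 462·265 = 122430
Total = 39893116.

39893116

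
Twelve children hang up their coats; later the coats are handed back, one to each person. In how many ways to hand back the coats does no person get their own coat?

Use !n = n·!(n-1) + (-1)^n.
!12 = 12·14684570 + 1 = 176214841

176214841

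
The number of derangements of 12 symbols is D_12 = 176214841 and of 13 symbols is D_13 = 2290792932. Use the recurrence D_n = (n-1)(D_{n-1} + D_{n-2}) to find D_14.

32071101049

D_14 = (14-1)·(D_13 + D_12) = 13·(2290792932 + 176214841) = 13·2467007773 = 32071101049.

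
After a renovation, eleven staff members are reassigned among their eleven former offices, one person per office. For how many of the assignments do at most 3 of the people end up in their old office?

# with exactly i fixed is C(11,i)·!(11-i); sum over i=0..3:
  i=0: C(11,0)·!11 = 1·14684570 = 14684570
  i=1: C(11,1)·!10 = 11·1334961 = 14684571
  i=2: C(11,2)·!9 = 55·133496 = 7342280
  i=3: C(11,3)·!8 = 165·14833 = 2447445
Total = 39158866.

39158866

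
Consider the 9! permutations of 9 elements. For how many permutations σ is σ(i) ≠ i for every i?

The subfactorial !9 = [9!/e] (nearest integer).
9! = 362880, and 362880/e ≈ 133496.09, so !9 = 133496.

133496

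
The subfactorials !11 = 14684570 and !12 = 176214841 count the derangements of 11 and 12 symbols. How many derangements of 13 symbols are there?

2290792932

!13 = (13-1)·(!12 + !11) = 12·(176214841 + 14684570) = 12·190899411 = 2290792932.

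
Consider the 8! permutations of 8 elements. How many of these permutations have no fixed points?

!8 is the nearest integer to 8!/e.
8! = 40320, and 40320/e ≈ 14832.90, so !8 = 14833.

14833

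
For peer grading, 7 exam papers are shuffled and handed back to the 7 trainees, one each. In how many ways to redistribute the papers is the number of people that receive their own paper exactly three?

Choose which 3 of the 7 are fixed: C(7,3) = 35.
The other 4 form a derangement: !4 = 9.
Total: 35 × 9 = 315.

315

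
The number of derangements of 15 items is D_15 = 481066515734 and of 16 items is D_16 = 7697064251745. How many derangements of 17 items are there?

D_17 = (17-1)·(D_16 + D_15) = 16·(7697064251745 + 481066515734) = 16·8178130767479 = 130850092279664.

130850092279664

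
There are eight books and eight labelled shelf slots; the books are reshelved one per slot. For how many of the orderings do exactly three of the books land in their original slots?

2464

Choose which 3 of the 8 are fixed: C(8,3) = 56.
The other 5 form a derangement: !5 = 44.
Total: 56 × 44 = 2464.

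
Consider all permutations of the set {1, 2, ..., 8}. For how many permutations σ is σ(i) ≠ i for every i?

The number of derangements of 8 is !8 = Σ_{k=0}^{8} (-1)^k·8!/k!
= 8! - 8!/1! + 8!/2! - 8!/3! + 8!/4! - 8!/5! + 8!/6! - 8!/7! + 8!/8!
= 40320 - 40320 + 20160 - 6720 + 1680 - 336 + 56 - 8 + 1
= 14833

14833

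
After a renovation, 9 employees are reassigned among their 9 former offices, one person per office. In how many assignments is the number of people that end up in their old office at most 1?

266993

# with exactly i fixed is C(9,i)·!(9-i); sum over i=0..1:
  i=0: C(9,0)·!9 = 1·133496 = 133496
  i=1: C(9,1)·!8 = 9·14833 = 133497
Total = 266993.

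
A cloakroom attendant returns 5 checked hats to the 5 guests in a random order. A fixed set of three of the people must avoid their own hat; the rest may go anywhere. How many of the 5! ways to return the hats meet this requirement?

64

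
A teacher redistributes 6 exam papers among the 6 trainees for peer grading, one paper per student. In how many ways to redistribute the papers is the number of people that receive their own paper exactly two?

135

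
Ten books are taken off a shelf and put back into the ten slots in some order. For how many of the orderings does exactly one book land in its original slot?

Choose which one of the 10 is fixed: C(10,1) = 10.
The remaining 9 must be deranged: !9 = 133496.
Total: 10 × 133496 = 1334960.

1334960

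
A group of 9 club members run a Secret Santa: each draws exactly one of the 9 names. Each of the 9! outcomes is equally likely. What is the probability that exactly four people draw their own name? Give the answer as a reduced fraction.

11/720

Favorable outcomes: C(9,4)·!5 = 126·44 = 5544.
Total outcomes: 9! = 362880.
Probability = 5544/362880 = 11/720.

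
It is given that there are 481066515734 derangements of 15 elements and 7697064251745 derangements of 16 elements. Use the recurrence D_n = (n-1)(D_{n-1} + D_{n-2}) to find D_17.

130850092279664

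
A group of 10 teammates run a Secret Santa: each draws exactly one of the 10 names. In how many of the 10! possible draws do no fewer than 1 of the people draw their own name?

# with exactly i fixed is C(10,i)·!(10-i); sum over i=1..10:
  i=1: C(10,1)·!9 = 10·133496 = 1334960
  i=2: C(10,2)·!8 = 45·14833 = 667485
  i=3: C(10,3)·!7 = 120·1854 = 222480
  i=4: C(10,4)·!6 = 210·265 = 55650
  i=5: C(10,5)·!5 = 252·44 = 11088
  i=6: C(10,6)·!4 = 210·9 = 1890
  i=7: C(10,7)·!3 = 120·2 = 240
  i=8: C(10,8)·!2 = 45·1 = 45
  i=9: C(10,9)·!1 = 10·0 = 0
  i=10: C(10,10)·!0 = 1·1 = 1
Total = 2293839.

2293839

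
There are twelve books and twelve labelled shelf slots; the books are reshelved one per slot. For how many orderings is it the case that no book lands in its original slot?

!12 is the nearest integer to 12!/e.
12! = 479001600, and 479001600/e ≈ 176214840.93, so !12 = 176214841.

176214841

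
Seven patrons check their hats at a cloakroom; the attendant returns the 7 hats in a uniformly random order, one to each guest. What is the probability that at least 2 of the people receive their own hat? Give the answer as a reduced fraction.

1331/5040

Favorable outcomes: Σ_{i≥2} C(7,i)·!(7-i) = 21·44 + 35·9 + 35·2 + 21·1 + 7·0 + 1·1 = 1331.
Total outcomes: 7! = 5040.
Probability = 1331/5040 = 1331/5040.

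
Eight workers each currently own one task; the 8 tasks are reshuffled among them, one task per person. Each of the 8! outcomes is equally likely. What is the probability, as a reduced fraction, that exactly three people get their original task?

11/180

Favorable outcomes: C(8,3)·!5 = 56·44 = 2464.
Total outcomes: 8! = 40320.
Probability = 2464/40320 = 11/180.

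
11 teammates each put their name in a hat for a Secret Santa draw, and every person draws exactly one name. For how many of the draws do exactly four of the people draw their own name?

Pick the 4 fixed positions: C(11,4) = 330 ways.
The remaining 7 must be deranged: !7 = 1854.
Total: 330 × 1854 = 611820.

611820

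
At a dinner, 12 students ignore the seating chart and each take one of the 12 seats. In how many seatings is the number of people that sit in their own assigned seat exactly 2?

88107426

Choose which 2 of the 12 are fixed: C(12,2) = 66.
The remaining 10 must be deranged: !10 = 1334961.
Total: 66 × 1334961 = 88107426.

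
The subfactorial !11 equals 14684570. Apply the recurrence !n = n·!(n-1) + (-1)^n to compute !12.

176214841

!12 = 12·14684570 + 1 = 176214841.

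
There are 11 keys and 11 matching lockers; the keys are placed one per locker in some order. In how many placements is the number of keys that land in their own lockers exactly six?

20328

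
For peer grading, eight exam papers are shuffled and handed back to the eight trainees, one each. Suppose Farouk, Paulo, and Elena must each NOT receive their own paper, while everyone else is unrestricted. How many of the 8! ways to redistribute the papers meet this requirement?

27240

Let A_j be the event that the j-th constrained one is fixed. By inclusion-exclusion over the 3 events:
Σ_{j=0}^{3} (-1)^j C(3,j)(8-j)!
= C(3,0)·8! - C(3,1)·7! + C(3,2)·6! - C(3,3)·5!
= 40320 - 15120 + 2160 - 120
= 27240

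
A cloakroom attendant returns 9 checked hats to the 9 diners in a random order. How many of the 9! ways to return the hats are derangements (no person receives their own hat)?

133496

Recurrence: !9 = 9·!8 + (-1)^9.
!9 = 9·14833 - 1 = 133496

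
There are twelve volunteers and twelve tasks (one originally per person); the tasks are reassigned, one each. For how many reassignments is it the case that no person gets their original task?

176214841

The subfactorial !12 = [12!/e] (nearest integer).
12! = 479001600, and 479001600/e ≈ 176214840.93, so !12 = 176214841.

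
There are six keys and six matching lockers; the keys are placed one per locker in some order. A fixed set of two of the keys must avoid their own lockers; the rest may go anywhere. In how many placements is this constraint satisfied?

504

Let A_j be the event that the j-th constrained one is fixed. By inclusion-exclusion over the 2 events:
Σ_{j=0}^{2} (-1)^j C(2,j)(6-j)!
= C(2,0)·6! - C(2,1)·5! + C(2,2)·4!
= 720 - 240 + 24
= 504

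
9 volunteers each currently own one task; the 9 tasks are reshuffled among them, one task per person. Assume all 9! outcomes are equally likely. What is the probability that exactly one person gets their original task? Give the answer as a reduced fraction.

2119/5760

Favorable outcomes: C(9,1)·!8 = 9·14833 = 133497.
Total outcomes: 9! = 362880.
Probability = 133497/362880 = 2119/5760.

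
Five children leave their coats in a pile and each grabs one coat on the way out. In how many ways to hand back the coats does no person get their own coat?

44

Use !n = (n-1)(!(n-1) + !(n-2)).
!5 = 4·(9 + 2) = 4·11 = 44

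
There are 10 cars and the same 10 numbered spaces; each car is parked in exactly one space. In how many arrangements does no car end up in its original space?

1334961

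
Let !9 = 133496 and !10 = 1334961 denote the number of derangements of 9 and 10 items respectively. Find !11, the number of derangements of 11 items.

14684570

!11 = (11-1)·(!10 + !9) = 10·(1334961 + 133496) = 10·1468457 = 14684570.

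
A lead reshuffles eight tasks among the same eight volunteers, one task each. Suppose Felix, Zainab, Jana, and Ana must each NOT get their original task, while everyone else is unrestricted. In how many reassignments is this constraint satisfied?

24024

Inclusion-exclusion on the 4 forbidden self-matches:
Σ_{j=0}^{4} (-1)^j C(4,j)(8-j)!
= C(4,0)·8! - C(4,1)·7! + C(4,2)·6! - C(4,3)·5! + C(4,4)·4!
= 40320 - 20160 + 4320 - 480 + 24
= 24024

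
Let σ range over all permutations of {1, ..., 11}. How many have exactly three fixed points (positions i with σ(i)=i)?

2447445

Pick the 3 fixed positions: C(11,3) = 165 ways.
The remaining 8 must be deranged: !8 = 14833.
Total: 165 × 14833 = 2447445.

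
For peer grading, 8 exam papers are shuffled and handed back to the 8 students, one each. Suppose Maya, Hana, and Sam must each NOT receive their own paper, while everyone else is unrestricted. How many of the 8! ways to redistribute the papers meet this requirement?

Let A_j be the event that the j-th constrained one is fixed. By inclusion-exclusion over the 3 events:
Σ_{j=0}^{3} (-1)^j C(3,j)(8-j)!
= C(3,0)·8! - C(3,1)·7! + C(3,2)·6! - C(3,3)·5!
= 40320 - 15120 + 2160 - 120
= 27240

27240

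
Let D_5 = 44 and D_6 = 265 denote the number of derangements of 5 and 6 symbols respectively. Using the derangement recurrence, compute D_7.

1854

D_7 = (7-1)·(D_6 + D_5) = 6·(265 + 44) = 6·309 = 1854.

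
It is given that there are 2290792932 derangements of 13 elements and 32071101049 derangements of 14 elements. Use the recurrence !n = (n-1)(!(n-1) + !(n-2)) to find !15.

!15 = (15-1)·(!14 + !13) = 14·(32071101049 + 2290792932) = 14·34361893981 = 481066515734.

481066515734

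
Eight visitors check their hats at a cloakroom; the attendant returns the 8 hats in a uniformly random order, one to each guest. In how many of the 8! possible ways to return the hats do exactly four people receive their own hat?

630

Pick the 4 fixed positions: C(8,4) = 70 ways.
The other 4 form a derangement: !4 = 9.
Total: 70 × 9 = 630.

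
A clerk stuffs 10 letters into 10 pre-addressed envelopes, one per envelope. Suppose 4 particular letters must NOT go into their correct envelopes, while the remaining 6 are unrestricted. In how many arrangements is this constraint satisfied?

2399760

Let A_j be the event that the j-th constrained one is fixed. By inclusion-exclusion over the 4 events:
Σ_{j=0}^{4} (-1)^j C(4,j)(10-j)!
= C(4,0)·10! - C(4,1)·9! + C(4,2)·8! - C(4,3)·7! + C(4,4)·6!
= 3628800 - 1451520 + 241920 - 20160 + 720
= 2399760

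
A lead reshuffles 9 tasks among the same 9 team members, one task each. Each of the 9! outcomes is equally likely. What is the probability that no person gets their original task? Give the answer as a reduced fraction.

16687/45360

Favorable outcomes: !9 = 133496.
Total outcomes: 9! = 362880.
Probability = 133496/362880 = 16687/45360.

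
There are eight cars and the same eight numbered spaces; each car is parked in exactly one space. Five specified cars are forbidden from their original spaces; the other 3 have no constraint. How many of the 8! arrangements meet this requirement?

Inclusion-exclusion on the 5 forbidden self-matches:
Σ_{j=0}^{5} (-1)^j C(5,j)(8-j)!
= C(5,0)·8! - C(5,1)·7! + C(5,2)·6! - C(5,3)·5! + C(5,4)·4! - C(5,5)·3!
= 40320 - 25200 + 7200 - 1200 + 120 - 6
= 21234

21234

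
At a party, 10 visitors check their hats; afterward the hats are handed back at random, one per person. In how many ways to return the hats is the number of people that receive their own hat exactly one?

Choose which one of the 10 is fixed: C(10,1) = 10.
The other 9 form a derangement: !9 = 133496.
Total: 10 × 133496 = 1334960.

1334960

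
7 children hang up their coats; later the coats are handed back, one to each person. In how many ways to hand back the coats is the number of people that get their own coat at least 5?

22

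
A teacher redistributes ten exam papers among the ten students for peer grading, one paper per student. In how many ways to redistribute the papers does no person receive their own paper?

Use !n = (n-1)(!(n-1) + !(n-2)).
!10 = 9·(133496 + 14833) = 9·148329 = 1334961

1334961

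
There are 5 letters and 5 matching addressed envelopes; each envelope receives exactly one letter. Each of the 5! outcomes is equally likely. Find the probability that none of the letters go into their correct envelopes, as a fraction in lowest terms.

11/30

Favorable outcomes: !5 = 44.
Total outcomes: 5! = 120.
Probability = 44/120 = 11/30.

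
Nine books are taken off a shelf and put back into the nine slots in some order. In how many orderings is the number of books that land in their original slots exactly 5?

Pick the 5 fixed positions: C(9,5) = 126 ways.
The remaining 4 must be deranged: !4 = 9.
Total: 126 × 9 = 1134.

1134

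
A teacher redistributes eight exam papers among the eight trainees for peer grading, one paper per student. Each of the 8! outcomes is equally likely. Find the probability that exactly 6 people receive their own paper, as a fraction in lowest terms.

Favorable outcomes: C(8,6)·!2 = 28·1 = 28.
Total outcomes: 8! = 40320.
Probability = 28/40320 = 1/1440.

1/1440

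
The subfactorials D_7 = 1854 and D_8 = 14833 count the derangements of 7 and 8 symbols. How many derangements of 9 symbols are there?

133496

D_9 = (9-1)·(D_8 + D_7) = 8·(14833 + 1854) = 8·16687 = 133496.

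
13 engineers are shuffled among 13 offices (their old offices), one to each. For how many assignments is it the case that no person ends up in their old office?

2290792932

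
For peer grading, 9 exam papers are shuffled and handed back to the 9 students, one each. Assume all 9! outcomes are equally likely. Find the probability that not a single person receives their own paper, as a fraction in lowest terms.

16687/45360

Favorable outcomes: !9 = 133496.
Total outcomes: 9! = 362880.
Probability = 133496/362880 = 16687/45360.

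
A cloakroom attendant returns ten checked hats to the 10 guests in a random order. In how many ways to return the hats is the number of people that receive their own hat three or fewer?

3559886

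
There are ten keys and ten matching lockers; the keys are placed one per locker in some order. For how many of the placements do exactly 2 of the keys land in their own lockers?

Choose which 2 of the 10 are fixed: C(10,2) = 45.
The remaining 8 must be deranged: !8 = 14833.
Total: 45 × 14833 = 667485.

667485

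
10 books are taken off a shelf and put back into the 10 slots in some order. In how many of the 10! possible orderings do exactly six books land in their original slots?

Pick the 6 fixed positions: C(10,6) = 210 ways.
The other 4 form a derangement: !4 = 9.
Total: 210 × 9 = 1890.

1890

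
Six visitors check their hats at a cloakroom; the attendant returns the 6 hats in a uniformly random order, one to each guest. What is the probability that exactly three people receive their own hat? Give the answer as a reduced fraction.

1/18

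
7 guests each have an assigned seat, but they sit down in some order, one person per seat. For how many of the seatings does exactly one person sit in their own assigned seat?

Pick the single fixed position: C(7,1) = 7 ways.
The remaining 6 must be deranged: !6 = 265.
Total: 7 × 265 = 1855.

1855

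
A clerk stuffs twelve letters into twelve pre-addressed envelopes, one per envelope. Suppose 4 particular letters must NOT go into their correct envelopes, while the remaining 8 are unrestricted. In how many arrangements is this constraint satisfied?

339696000

Inclusion-exclusion on the 4 forbidden self-matches:
Σ_{j=0}^{4} (-1)^j C(4,j)(12-j)!
= C(4,0)·12! - C(4,1)·11! + C(4,2)·10! - C(4,3)·9! + C(4,4)·8!
= 479001600 - 159667200 + 21772800 - 1451520 + 40320
= 339696000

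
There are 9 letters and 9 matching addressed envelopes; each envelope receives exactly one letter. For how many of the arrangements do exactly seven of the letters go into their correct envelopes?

36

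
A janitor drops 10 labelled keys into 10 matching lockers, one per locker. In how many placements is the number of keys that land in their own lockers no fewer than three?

# with exactly i fixed is C(10,i)·!(10-i); sum over i=3..10:
  i=3: C(10,3)·!7 = 120·1854 = 222480
  i=4: C(10,4)·!6 = 210·265 = 55650
  i=5: C(10,5)·!5 = 252·44 = 11088
  i=6: C(10,6)·!4 = 210·9 = 1890
  i=7: C(10,7)·!3 = 120·2 = 240
  i=8: C(10,8)·!2 = 45·1 = 45
  i=9: C(10,9)·!1 = 10·0 = 0
  i=10: C(10,10)·!0 = 1·1 = 1
Total = 291394.

291394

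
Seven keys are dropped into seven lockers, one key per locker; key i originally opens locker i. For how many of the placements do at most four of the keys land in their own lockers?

# with exactly i fixed is C(7,i)·!(7-i); sum over i=0..4:
  i=0: C(7,0)·!7 = 1·1854 = 1854
  i=1: C(7,1)·!6 = 7·265 = 1855
  i=2: C(7,2)·!5 = 21·44 = 924
  i=3: C(7,3)·!4 = 35·9 = 315
  i=4: C(7,4)·!3 = 35·2 = 70
Total = 5018.

5018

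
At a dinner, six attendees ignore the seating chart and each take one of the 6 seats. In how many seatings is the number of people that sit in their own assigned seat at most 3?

Sum C(6,i)·!(6-i) for i = 0..3:
  i=0: C(6,0)·!6 = 1·265 = 265
  i=1: C(6,1)·!5 = 6·44 = 264
  i=2: C(6,2)·!4 = 15·9 = 135
  i=3: C(6,3)·!3 = 20·2 = 40
Total = 704.

704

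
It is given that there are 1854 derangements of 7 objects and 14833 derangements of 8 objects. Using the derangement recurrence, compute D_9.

D_9 = (9-1)·(D_8 + D_7) = 8·(14833 + 1854) = 8·16687 = 133496.

133496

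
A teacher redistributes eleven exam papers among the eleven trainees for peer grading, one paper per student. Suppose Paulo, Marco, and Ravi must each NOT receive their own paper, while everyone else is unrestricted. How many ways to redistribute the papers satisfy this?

30078720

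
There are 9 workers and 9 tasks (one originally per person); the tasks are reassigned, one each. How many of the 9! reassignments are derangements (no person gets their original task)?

133496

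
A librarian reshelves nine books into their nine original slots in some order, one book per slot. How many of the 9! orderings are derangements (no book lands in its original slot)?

Use !n = n·!(n-1) + (-1)^n.
!9 = 9·14833 - 1 = 133496

133496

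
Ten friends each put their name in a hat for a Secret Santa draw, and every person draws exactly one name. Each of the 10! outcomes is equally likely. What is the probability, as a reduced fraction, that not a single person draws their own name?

16481/44800

Favorable outcomes: !10 = 1334961.
Total outcomes: 10! = 3628800.
Probability = 1334961/3628800 = 16481/44800.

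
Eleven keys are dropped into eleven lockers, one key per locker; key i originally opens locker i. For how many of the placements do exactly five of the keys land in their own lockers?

Choose which 5 of the 11 are fixed: C(11,5) = 462.
The remaining 6 must be deranged: !6 = 265.
Total: 462 × 265 = 122430.

122430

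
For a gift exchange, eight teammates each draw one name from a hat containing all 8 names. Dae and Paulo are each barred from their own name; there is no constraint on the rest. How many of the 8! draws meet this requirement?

30960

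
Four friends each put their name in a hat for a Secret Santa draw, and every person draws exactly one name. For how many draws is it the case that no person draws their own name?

9

The subfactorial !4 = [4!/e] (nearest integer).
4! = 24, and 24/e ≈ 8.83, so !4 = 9.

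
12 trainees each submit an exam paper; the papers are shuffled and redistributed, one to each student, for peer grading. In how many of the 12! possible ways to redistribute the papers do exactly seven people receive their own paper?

34848

Pick the 7 fixed positions: C(12,7) = 792 ways.
The other 5 form a derangement: !5 = 44.
Total: 792 × 44 = 34848.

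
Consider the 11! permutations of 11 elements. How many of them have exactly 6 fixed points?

Pick the 6 fixed positions: C(11,6) = 462 ways.
The other 5 form a derangement: !5 = 44.
Total: 462 × 44 = 20328.

20328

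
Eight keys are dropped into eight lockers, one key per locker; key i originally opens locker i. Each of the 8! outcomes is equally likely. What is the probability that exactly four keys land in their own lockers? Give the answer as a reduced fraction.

1/64

Favorable outcomes: C(8,4)·!4 = 70·9 = 630.
Total outcomes: 8! = 40320.
Probability = 630/40320 = 1/64.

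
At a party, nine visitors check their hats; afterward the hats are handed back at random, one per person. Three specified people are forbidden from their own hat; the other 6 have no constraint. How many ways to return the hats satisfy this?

256320

Inclusion-exclusion on the 3 forbidden self-matches:
Σ_{j=0}^{3} (-1)^j C(3,j)(9-j)!
= C(3,0)·9! - C(3,1)·8! + C(3,2)·7! - C(3,3)·6!
= 362880 - 120960 + 15120 - 720
= 256320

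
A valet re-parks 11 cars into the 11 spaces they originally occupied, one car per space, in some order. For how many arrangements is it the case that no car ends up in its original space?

14684570

The subfactorial !11 = [11!/e] (nearest integer).
11! = 39916800, and 39916800/e ≈ 14684570.08, so !11 = 14684570.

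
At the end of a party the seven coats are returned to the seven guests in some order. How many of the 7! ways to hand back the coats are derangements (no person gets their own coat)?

1854

!7 is the nearest integer to 7!/e.
7! = 5040, and 5040/e ≈ 1854.11, so !7 = 1854.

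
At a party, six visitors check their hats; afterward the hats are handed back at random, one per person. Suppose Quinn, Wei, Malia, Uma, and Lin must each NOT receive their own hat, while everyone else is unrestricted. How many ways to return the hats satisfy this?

309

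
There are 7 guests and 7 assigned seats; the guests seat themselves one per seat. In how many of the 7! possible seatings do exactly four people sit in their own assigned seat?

70

Choose which 4 of the 7 are fixed: C(7,4) = 35.
The remaining 3 must be deranged: !3 = 2.
Total: 35 × 2 = 70.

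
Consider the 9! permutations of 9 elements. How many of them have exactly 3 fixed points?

22260

Pick the 3 fixed positions: C(9,3) = 84 ways.
The remaining 6 must be deranged: !6 = 265.
Total: 84 × 265 = 22260.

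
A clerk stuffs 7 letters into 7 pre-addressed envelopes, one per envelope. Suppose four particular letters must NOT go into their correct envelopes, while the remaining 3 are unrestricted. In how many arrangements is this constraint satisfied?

2790

Inclusion-exclusion on the 4 forbidden self-matches:
Σ_{j=0}^{4} (-1)^j C(4,j)(7-j)!
= C(4,0)·7! - C(4,1)·6! + C(4,2)·5! - C(4,3)·4! + C(4,4)·3!
= 5040 - 2880 + 720 - 96 + 6
= 2790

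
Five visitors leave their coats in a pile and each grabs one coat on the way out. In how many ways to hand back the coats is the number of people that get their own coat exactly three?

Choose which 3 of the 5 are fixed: C(5,3) = 10.
The other 2 form a derangement: !2 = 1.
Total: 10 × 1 = 10.

10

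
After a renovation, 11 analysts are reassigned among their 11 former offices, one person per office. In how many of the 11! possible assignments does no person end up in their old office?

Recurrence: !11 = 10·(!10 + !9).
!11 = 10·(1334961 + 133496) = 10·1468457 = 14684570

14684570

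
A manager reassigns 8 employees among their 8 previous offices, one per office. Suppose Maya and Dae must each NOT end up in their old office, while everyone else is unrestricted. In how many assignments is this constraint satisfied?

30960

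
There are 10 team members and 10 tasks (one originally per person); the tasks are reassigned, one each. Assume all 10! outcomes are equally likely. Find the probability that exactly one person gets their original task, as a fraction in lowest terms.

Favorable outcomes: C(10,1)·!9 = 10·133496 = 1334960.
Total outcomes: 10! = 3628800.
Probability = 1334960/3628800 = 16687/45360.

16687/45360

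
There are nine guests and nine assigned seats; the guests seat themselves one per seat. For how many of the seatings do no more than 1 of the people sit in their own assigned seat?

266993

# with exactly i fixed is C(9,i)·!(9-i); sum over i=0..1:
  i=0: C(9,0)·!9 = 1·133496 = 133496
  i=1: C(9,1)·!8 = 9·14833 = 133497
Total = 266993.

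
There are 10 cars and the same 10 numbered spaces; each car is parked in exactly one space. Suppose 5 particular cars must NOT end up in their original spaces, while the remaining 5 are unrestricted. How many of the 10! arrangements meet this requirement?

Inclusion-exclusion on the 5 forbidden self-matches:
Σ_{j=0}^{5} (-1)^j C(5,j)(10-j)!
= C(5,0)·10! - C(5,1)·9! + C(5,2)·8! - C(5,3)·7! + C(5,4)·6! - C(5,5)·5!
= 3628800 - 1814400 + 403200 - 50400 + 3600 - 120
= 2170680

2170680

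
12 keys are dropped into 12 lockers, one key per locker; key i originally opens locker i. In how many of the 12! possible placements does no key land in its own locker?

The subfactorial !12 = [12!/e] (nearest integer).
12! = 479001600, and 479001600/e ≈ 176214840.93, so !12 = 176214841.

176214841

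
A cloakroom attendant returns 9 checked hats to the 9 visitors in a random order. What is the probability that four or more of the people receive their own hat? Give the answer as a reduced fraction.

6883/362880

Favorable outcomes: Σ_{i≥4} C(9,i)·!(9-i) = 126·44 + 126·9 + 84·2 + 36·1 + 9·0 + 1·1 = 6883.
Total outcomes: 9! = 362880.
Probability = 6883/362880 = 6883/362880.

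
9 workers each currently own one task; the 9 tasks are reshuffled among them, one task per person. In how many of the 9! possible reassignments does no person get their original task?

133496

By inclusion-exclusion, !9 = Σ (-1)^k · 9!/k! for k=0..9
= 9! - 9!/1! + 9!/2! - 9!/3! + 9!/4! - 9!/5! + 9!/6! - 9!/7! + 9!/8! - 9!/9!
= 362880 - 362880 + 181440 - 60480 + 15120 - 3024 + 504 - 72 + 9 - 1
= 133496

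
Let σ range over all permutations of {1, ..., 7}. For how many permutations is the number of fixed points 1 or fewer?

Sum C(7,i)·!(7-i) for i = 0..1:
  i=0: C(7,0)·!7 = 1·1854 = 1854
  i=1: C(7,1)·!6 = 7·265 = 1855
Total = 3709.

3709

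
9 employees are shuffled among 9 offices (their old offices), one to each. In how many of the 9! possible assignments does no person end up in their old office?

133496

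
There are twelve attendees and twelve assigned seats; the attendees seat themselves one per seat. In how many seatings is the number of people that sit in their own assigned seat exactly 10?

Pick the 10 fixed positions: C(12,10) = 66 ways.
The other 2 form a derangement: !2 = 1.
Total: 66 × 1 = 66.

66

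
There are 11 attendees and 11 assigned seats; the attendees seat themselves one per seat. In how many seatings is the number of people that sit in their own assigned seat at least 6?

Sum C(11,i)·!(11-i) for i = 6..11:
  i=6: C(11,6)·!5 = 462·44 = 20328
  i=7: C(11,7)·!4 = 330·9 = 2970
  i=8: C(11,8)·!3 = 165·2 = 330
  i=9: C(11,9)·!2 = 55·1 = 55
  i=10: C(11,10)·!1 = 11·0 = 0
  i=11: C(11,11)·!0 = 1·1 = 1
Total = 23684.

23684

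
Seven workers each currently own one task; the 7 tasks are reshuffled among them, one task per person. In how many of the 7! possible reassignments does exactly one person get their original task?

1855

Pick the single fixed position: C(7,1) = 7 ways.
The remaining 6 must be deranged: !6 = 265.
Total: 7 × 265 = 1855.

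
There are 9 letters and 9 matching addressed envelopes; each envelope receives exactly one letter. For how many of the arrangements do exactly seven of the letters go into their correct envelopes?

36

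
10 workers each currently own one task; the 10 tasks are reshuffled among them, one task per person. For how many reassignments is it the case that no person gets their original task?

!10 = 10! · Σ_{k=0}^{10} (-1)^k/k!
= 10! - 10!/1! + 10!/2! - 10!/3! + 10!/4! - 10!/5! + 10!/6! - 10!/7! + 10!/8! - 10!/9! + 10!/10!
= 3628800 - 3628800 + 1814400 - 604800 + 151200 - 30240 + 5040 - 720 + 90 - 10 + 1
= 1334961

1334961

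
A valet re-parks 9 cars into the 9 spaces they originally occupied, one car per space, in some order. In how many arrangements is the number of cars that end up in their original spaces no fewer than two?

95887

# with exactly i fixed is C(9,i)·!(9-i); sum over i=2..9:
  i=2: C(9,2)·!7 = 36·1854 = 66744
  i=3: C(9,3)·!6 = 84·265 = 22260
  i=4: C(9,4)·!5 = 126·44 = 5544
  i=5: C(9,5)·!4 = 126·9 = 1134
  i=6: C(9,6)·!3 = 84·2 = 168
  i=7: C(9,7)·!2 = 36·1 = 36
  i=8: C(9,8)·!1 = 9·0 = 0
  i=9: C(9,9)·!0 = 1·1 = 1
Total = 95887.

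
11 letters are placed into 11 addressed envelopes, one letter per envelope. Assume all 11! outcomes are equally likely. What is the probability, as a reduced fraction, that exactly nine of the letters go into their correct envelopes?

Favorable outcomes: C(11,9)·!2 = 55·1 = 55.
Total outcomes: 11! = 39916800.
Probability = 55/39916800 = 1/725760.

1/725760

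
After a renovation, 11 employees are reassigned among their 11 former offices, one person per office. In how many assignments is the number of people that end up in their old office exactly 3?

2447445

Pick the 3 fixed positions: C(11,3) = 165 ways.
The other 8 form a derangement: !8 = 14833.
Total: 165 × 14833 = 2447445.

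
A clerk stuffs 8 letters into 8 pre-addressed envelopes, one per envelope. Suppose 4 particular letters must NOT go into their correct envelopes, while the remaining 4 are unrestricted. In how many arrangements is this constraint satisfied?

24024

Let A_j be the event that the j-th constrained one is fixed. By inclusion-exclusion over the 4 events:
Σ_{j=0}^{4} (-1)^j C(4,j)(8-j)!
= C(4,0)·8! - C(4,1)·7! + C(4,2)·6! - C(4,3)·5! + C(4,4)·4!
= 40320 - 20160 + 4320 - 480 + 24
= 24024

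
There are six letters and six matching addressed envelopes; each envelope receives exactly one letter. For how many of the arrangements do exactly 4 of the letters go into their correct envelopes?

Pick the 4 fixed positions: C(6,4) = 15 ways.
The remaining 2 must be deranged: !2 = 1.
Total: 15 × 1 = 15.

15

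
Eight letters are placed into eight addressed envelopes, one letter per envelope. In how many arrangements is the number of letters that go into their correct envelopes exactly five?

112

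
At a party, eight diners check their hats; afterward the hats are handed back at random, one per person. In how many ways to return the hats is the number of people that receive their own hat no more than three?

# with exactly i fixed is C(8,i)·!(8-i); sum over i=0..3:
  i=0: C(8,0)·!8 = 1·14833 = 14833
  i=1: C(8,1)·!7 = 8·1854 = 14832
  i=2: C(8,2)·!6 = 28·265 = 7420
  i=3: C(8,3)·!5 = 56·44 = 2464
Total = 39549.

39549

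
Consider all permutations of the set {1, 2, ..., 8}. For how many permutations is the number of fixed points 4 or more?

# with exactly i fixed is C(8,i)·!(8-i); sum over i=4..8:
  i=4: C(8,4)·!4 = 70·9 = 630
  i=5: C(8,5)·!3 = 56·2 = 112
  i=6: C(8,6)·!2 = 28·1 = 28
  i=7: C(8,7)·!1 = 8·0 = 0
  i=8: C(8,8)·!0 = 1·1 = 1
Total = 771.

771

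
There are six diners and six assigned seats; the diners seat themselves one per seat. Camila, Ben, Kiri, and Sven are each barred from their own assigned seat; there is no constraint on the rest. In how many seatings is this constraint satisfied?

Let A_j be the event that the j-th constrained one is fixed. By inclusion-exclusion over the 4 events:
Σ_{j=0}^{4} (-1)^j C(4,j)(6-j)!
= C(4,0)·6! - C(4,1)·5! + C(4,2)·4! - C(4,3)·3! + C(4,4)·2!
= 720 - 480 + 144 - 24 + 2
= 362

362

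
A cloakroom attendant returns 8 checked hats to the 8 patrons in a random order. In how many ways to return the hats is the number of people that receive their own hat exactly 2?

7420

Choose which 2 of the 8 are fixed: C(8,2) = 28.
The other 6 form a derangement: !6 = 265.
Total: 28 × 265 = 7420.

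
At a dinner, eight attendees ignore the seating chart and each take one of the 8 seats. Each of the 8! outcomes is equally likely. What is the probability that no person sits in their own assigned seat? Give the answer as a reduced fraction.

2119/5760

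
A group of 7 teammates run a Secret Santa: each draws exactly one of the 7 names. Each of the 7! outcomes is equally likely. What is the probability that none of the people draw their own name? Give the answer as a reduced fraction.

Favorable outcomes: !7 = 1854.
Total outcomes: 7! = 5040.
Probability = 1854/5040 = 103/280.

103/280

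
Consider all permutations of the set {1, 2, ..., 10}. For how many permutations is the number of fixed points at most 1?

# with exactly i fixed is C(10,i)·!(10-i); sum over i=0..1:
  i=0: C(10,0)·!10 = 1·1334961 = 1334961
  i=1: C(10,1)·!9 = 10·133496 = 1334960
Total = 2669921.

2669921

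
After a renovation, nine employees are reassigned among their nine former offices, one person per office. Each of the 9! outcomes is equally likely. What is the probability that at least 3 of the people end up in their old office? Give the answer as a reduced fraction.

Favorable outcomes: Σ_{i≥3} C(9,i)·!(9-i) = 84·265 + 126·44 + 126·9 + 84·2 + 36·1 + 9·0 + 1·1 = 29143.
Total outcomes: 9! = 362880.
Probability = 29143/362880 = 29143/362880.

29143/362880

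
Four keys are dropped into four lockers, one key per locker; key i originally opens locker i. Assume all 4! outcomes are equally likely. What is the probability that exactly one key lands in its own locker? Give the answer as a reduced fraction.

Favorable outcomes: C(4,1)·!3 = 4·2 = 8.
Total outcomes: 4! = 24.
Probability = 8/24 = 1/3.

1/3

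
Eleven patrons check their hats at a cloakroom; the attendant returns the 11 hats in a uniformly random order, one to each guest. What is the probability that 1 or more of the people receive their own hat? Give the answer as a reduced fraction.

2523223/3991680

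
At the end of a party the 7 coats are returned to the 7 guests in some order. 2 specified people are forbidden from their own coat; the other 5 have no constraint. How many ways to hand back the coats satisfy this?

Let A_j be the event that the j-th constrained one is fixed. By inclusion-exclusion over the 2 events:
Σ_{j=0}^{2} (-1)^j C(2,j)(7-j)!
= C(2,0)·7! - C(2,1)·6! + C(2,2)·5!
= 5040 - 1440 + 120
= 3720

3720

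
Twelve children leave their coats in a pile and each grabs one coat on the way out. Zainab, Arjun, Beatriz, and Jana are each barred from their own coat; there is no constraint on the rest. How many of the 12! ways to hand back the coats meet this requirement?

Let A_j be the event that the j-th constrained one is fixed. By inclusion-exclusion over the 4 events:
Σ_{j=0}^{4} (-1)^j C(4,j)(12-j)!
= C(4,0)·12! - C(4,1)·11! + C(4,2)·10! - C(4,3)·9! + C(4,4)·8!
= 479001600 - 159667200 + 21772800 - 1451520 + 40320
= 339696000

339696000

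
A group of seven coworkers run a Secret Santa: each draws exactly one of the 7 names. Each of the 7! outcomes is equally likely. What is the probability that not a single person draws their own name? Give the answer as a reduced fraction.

Favorable outcomes: !7 = 1854.
Total outcomes: 7! = 5040.
Probability = 1854/5040 = 103/280.

103/280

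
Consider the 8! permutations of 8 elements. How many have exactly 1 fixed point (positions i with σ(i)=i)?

Pick the single fixed position: C(8,1) = 8 ways.
The other 7 form a derangement: !7 = 1854.
Total: 8 × 1854 = 14832.

14832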